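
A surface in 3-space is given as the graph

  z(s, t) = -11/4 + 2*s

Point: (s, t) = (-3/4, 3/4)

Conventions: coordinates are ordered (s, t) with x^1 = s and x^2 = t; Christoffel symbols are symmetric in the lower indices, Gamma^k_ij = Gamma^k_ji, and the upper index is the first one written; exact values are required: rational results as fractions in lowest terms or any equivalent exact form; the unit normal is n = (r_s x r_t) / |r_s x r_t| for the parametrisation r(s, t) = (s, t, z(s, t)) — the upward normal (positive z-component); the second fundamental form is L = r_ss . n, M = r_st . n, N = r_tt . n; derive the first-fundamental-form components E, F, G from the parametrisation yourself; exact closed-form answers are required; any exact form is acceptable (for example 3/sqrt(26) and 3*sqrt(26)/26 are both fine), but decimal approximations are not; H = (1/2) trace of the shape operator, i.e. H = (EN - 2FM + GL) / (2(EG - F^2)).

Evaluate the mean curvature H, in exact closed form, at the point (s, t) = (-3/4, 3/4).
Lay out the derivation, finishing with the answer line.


z_s = 2, z_t = 0, z_ss = 0, z_st = 0, z_tt = 0
E = 5, F = 0, G = 1; answer radicand W^2 = 5
unnormalised second-form numerators: l = 0, m = 0, n = 0; L = l/sqrt(5), and similarly M = m/sqrt(W^2), N = n/sqrt(W^2)
H = (E*n - 2*F*m + G*l) / (2*(EG - F^2)*sqrt(W^2)); E*n - 2*F*m + G*l = 0, EG - F^2 = 5, so H = (0)/sqrt(5)

Answer: H = 0


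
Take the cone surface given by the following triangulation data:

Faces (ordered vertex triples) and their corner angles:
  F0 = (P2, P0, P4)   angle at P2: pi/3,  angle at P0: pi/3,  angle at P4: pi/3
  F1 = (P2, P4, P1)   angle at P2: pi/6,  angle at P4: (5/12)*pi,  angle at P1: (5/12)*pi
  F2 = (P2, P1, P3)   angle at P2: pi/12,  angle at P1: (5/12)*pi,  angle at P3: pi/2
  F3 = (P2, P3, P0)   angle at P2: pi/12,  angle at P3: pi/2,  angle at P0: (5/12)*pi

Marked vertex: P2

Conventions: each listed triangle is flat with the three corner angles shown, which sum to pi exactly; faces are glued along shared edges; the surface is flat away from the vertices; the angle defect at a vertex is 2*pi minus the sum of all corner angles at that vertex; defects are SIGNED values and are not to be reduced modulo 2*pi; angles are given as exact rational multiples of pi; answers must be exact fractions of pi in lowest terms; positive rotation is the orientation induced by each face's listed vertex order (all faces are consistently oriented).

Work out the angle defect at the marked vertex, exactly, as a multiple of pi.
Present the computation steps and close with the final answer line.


Sum of corner angles at P2: (2/3)*pi
defect = 2*pi - (2/3)*pi

Answer: defect(P2) = (4/3)*pi


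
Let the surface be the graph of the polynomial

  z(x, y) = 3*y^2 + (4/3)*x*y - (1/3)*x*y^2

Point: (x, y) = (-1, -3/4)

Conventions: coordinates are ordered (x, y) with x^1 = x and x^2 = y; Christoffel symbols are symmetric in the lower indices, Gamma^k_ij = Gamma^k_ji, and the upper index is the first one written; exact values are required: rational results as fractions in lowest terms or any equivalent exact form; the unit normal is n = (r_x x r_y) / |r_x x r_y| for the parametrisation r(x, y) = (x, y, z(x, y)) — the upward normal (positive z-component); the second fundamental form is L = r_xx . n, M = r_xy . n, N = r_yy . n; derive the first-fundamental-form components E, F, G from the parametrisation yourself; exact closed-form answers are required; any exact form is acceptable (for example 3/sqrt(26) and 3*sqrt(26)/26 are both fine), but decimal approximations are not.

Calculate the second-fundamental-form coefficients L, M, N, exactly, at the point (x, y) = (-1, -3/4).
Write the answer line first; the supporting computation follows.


Answer: L = 0, M = 88/313, N = 320/313

z_x = -19/16, z_y = -19/3, z_xx = 0, z_xy = 11/6, z_yy = 20/3
E = 617/256, F = 361/48, G = 370/9; answer radicand W^2 = 97969/2304
unnormalised second-form numerators: l = 0, m = 11/6, n = 20/3; L = l/sqrt(97969/2304), and similarly M = m/sqrt(W^2), N = n/sqrt(W^2)


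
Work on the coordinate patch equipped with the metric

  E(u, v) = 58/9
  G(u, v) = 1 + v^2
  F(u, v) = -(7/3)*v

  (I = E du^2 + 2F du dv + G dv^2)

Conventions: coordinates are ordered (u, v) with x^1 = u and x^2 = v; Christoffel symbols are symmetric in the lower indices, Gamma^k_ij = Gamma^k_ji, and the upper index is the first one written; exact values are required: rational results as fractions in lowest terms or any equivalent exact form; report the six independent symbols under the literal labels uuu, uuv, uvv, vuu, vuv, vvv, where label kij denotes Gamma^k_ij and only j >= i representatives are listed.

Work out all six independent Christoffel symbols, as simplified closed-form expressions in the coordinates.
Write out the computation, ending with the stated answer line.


E = 58/9; F = -(7/3)*v; G = 1 + v^2
Gamma^k_ij = (1/2) g^{kl} (d_i g_jl + d_j g_il - d_l g_ij), with g^inv = (1/(EG-F^2)) [[G, -F], [-F, E]]
first partials: E_u = 0, E_v = 0, F_u = 0, F_v = -7/3, G_u = 0, G_v = 2*v
D = EG - F^2 = 58/9 + v^2
expanded: Gamma^u_uu = (G E_u - 2F F_u + F E_v)/(2D), Gamma^u_uv = (G E_v - F G_u)/(2D), Gamma^u_vv = (2G F_v - G G_u - F G_v)/(2D), Gamma^v_uu = (2E F_u - E E_v - F E_u)/(2D), Gamma^v_uv = (E G_u - F E_v)/(2D), Gamma^v_vv = (E G_v - 2F F_v + F G_u)/(2D); substitute and cancel common factors

Answer: Gamma_uuu = 0, Gamma_uuv = 0, Gamma_uvv = -21/(9*v^2 + 58), Gamma_vuu = 0, Gamma_vuv = 0, Gamma_vvv = 9*v/(9*v^2 + 58)


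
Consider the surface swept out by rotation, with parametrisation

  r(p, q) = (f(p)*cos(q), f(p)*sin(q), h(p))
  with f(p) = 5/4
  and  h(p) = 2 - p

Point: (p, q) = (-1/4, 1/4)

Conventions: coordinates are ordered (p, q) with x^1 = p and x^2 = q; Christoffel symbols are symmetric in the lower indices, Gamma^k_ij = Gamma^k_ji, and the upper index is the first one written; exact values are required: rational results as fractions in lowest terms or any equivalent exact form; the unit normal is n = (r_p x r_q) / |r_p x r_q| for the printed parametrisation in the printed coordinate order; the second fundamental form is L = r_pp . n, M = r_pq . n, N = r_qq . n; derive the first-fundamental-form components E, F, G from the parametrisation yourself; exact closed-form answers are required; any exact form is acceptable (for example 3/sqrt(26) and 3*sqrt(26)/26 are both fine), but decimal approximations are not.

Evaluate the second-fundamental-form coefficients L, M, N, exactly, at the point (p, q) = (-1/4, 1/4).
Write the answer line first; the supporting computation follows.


Answer: L = 0, M = 0, N = -5/4

f = 5/4, f' = 0, f'' = 0, h' = -1, h'' = 0
E = 1, F = 0, G = 25/16; answer radicand W^2 = 1
unnormalised second-form numerators: l = 0, m = 0, n = -5/4; L = l/sqrt(1), and similarly M = m/sqrt(W^2), N = n/sqrt(W^2)


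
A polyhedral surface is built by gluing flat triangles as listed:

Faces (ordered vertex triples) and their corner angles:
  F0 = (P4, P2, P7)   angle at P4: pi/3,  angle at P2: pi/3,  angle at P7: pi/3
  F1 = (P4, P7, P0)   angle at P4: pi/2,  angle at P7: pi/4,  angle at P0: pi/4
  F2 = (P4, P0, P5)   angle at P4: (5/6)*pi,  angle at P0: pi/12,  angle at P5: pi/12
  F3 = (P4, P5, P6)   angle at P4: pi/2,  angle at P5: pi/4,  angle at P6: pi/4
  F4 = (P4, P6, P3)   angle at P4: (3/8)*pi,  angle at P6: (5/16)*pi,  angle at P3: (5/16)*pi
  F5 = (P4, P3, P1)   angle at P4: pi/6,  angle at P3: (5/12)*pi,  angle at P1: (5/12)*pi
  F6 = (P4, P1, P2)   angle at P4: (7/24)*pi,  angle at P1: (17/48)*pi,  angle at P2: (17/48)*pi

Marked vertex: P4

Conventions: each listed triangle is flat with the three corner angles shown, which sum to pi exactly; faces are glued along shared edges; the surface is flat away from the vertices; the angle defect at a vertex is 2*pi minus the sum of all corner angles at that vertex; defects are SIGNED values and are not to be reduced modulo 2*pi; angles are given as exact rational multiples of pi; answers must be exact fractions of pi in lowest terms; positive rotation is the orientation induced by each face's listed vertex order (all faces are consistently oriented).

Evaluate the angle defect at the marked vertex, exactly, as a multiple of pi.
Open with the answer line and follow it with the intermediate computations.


Answer: defect(P4) = -pi

Sum of corner angles at P4: 3*pi
defect = 2*pi - 3*pi


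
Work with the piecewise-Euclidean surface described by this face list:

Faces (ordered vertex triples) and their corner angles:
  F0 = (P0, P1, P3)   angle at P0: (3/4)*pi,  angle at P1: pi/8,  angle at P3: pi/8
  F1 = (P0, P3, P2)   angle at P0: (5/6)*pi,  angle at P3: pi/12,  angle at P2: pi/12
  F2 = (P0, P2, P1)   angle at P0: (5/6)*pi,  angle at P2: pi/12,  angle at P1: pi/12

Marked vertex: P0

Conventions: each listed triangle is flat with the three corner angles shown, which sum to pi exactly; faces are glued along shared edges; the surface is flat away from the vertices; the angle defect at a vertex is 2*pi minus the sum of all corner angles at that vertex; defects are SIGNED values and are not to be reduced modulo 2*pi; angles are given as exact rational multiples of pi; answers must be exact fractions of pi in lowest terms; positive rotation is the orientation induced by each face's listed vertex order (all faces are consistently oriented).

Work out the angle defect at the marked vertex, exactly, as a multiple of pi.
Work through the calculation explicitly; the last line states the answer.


Sum of corner angles at P0: (29/12)*pi
defect = 2*pi - (29/12)*pi

Answer: defect(P0) = (-5/12)*pi


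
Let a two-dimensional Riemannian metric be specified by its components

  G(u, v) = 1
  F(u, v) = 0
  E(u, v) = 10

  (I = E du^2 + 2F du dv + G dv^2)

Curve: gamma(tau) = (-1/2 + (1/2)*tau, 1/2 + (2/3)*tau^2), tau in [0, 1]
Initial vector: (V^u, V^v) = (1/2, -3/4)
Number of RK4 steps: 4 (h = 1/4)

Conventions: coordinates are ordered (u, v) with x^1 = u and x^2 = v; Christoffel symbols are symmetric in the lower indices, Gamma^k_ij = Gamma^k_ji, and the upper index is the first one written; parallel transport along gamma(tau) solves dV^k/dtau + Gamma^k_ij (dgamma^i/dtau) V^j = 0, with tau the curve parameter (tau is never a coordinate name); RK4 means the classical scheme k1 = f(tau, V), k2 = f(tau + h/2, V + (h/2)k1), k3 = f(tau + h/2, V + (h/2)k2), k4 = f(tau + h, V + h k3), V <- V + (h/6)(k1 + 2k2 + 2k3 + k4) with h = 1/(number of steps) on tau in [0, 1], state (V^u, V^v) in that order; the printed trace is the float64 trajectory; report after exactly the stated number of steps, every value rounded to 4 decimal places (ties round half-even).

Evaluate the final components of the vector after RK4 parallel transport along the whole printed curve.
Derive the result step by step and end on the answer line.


gamma'(tau) = (1/2, (4/3)*tau); f(tau, V)^k = -Gamma^k_ij(gamma(tau)) gamma'^i(tau) V^j; h = 1/4; intermediate values shown to 6 dp
curve data and Christoffel symbols at the stage parameters:
  tau = 0.000000: gamma = (-0.500000, 0.500000), gamma' = (0.500000, 0.000000); Gamma_uuu = 0.000000, Gamma_uuv = 0.000000, Gamma_uvv = 0.000000, Gamma_vuu = 0.000000, Gamma_vuv = 0.000000, Gamma_vvv = 0.000000
  tau = 0.125000: gamma = (-0.437500, 0.510417), gamma' = (0.500000, 0.166667); Gamma_uuu = 0.000000, Gamma_uuv = 0.000000, Gamma_uvv = 0.000000, Gamma_vuu = 0.000000, Gamma_vuv = 0.000000, Gamma_vvv = 0.000000
  tau = 0.250000: gamma = (-0.375000, 0.541667), gamma' = (0.500000, 0.333333); Gamma_uuu = 0.000000, Gamma_uuv = 0.000000, Gamma_uvv = 0.000000, Gamma_vuu = 0.000000, Gamma_vuv = 0.000000, Gamma_vvv = 0.000000
  tau = 0.375000: gamma = (-0.312500, 0.593750), gamma' = (0.500000, 0.500000); Gamma_uuu = 0.000000, Gamma_uuv = 0.000000, Gamma_uvv = 0.000000, Gamma_vuu = 0.000000, Gamma_vuv = 0.000000, Gamma_vvv = 0.000000
  tau = 0.500000: gamma = (-0.250000, 0.666667), gamma' = (0.500000, 0.666667); Gamma_uuu = 0.000000, Gamma_uuv = 0.000000, Gamma_uvv = 0.000000, Gamma_vuu = 0.000000, Gamma_vuv = 0.000000, Gamma_vvv = 0.000000
  tau = 0.625000: gamma = (-0.187500, 0.760417), gamma' = (0.500000, 0.833333); Gamma_uuu = 0.000000, Gamma_uuv = 0.000000, Gamma_uvv = 0.000000, Gamma_vuu = 0.000000, Gamma_vuv = 0.000000, Gamma_vvv = 0.000000
  tau = 0.750000: gamma = (-0.125000, 0.875000), gamma' = (0.500000, 1.000000); Gamma_uuu = 0.000000, Gamma_uuv = 0.000000, Gamma_uvv = 0.000000, Gamma_vuu = 0.000000, Gamma_vuv = 0.000000, Gamma_vvv = 0.000000
  tau = 0.875000: gamma = (-0.062500, 1.010417), gamma' = (0.500000, 1.166667); Gamma_uuu = 0.000000, Gamma_uuv = 0.000000, Gamma_uvv = 0.000000, Gamma_vuu = 0.000000, Gamma_vuv = 0.000000, Gamma_vvv = 0.000000
  tau = 1.000000: gamma = (0.000000, 1.166667), gamma' = (0.500000, 1.333333); Gamma_uuu = 0.000000, Gamma_uuv = 0.000000, Gamma_uvv = 0.000000, Gamma_vuu = 0.000000, Gamma_vuv = 0.000000, Gamma_vvv = 0.000000
step 0: V^u = 0.5000, V^v = -0.7500
step 1: k1 = (0.000000, 0.000000), k2 = (0.000000, 0.000000), k3 = (0.000000, 0.000000), k4 = (0.000000, 0.000000); V <- V + (h/6)(k1 + 2k2 + 2k3 + k4): V^u = 0.5000, V^v = -0.7500
step 2: k1 = (0.000000, 0.000000), k2 = (0.000000, 0.000000), k3 = (0.000000, 0.000000), k4 = (0.000000, 0.000000); V <- V + (h/6)(k1 + 2k2 + 2k3 + k4): V^u = 0.5000, V^v = -0.7500
step 3: k1 = (0.000000, 0.000000), k2 = (0.000000, 0.000000), k3 = (0.000000, 0.000000), k4 = (0.000000, 0.000000); V <- V + (h/6)(k1 + 2k2 + 2k3 + k4): V^u = 0.5000, V^v = -0.7500
step 4: k1 = (0.000000, 0.000000), k2 = (0.000000, 0.000000), k3 = (0.000000, 0.000000), k4 = (0.000000, 0.000000); V <- V + (h/6)(k1 + 2k2 + 2k3 + k4): V^u = 0.5000, V^v = -0.7500

Answer: V^u = 0.5000, V^v = -0.7500


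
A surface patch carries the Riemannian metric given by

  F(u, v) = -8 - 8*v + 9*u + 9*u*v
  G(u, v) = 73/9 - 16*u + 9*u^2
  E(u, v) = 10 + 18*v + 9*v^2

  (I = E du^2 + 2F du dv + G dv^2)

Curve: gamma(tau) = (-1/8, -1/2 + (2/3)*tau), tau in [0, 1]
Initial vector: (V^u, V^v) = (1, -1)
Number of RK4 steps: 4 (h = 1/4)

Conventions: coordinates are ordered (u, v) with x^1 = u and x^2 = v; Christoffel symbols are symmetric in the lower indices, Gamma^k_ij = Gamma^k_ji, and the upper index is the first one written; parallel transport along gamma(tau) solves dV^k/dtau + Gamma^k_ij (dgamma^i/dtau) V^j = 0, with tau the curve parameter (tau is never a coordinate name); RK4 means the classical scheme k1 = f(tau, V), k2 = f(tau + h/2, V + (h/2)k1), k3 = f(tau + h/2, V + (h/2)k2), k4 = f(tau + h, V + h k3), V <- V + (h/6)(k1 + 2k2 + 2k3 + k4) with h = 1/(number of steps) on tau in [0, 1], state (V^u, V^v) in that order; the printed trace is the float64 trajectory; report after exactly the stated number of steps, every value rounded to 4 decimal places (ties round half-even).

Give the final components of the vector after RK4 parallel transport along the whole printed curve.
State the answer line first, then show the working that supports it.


Answer: V^u = 0.7454, V^v = -0.6710

gamma'(tau) = (0, 2/3); f(tau, V)^k = -Gamma^k_ij(gamma(tau)) gamma'^i(tau) V^j; h = 1/4; intermediate values shown to 6 dp
curve data and Christoffel symbols at the stage parameters:
  tau = 0.000000: gamma = (-0.125000, -0.500000), gamma' = (0.000000, 0.666667); Gamma_uuu = 0.000000, Gamma_uuv = 0.359950, Gamma_uvv = 0.000000, Gamma_vuu = 0.000000, Gamma_vuv = -0.729899, Gamma_vvv = 0.000000
  tau = 0.125000: gamma = (-0.125000, -0.416667), gamma' = (0.000000, 0.666667); Gamma_uuu = 0.000000, Gamma_uuv = 0.394315, Gamma_uvv = 0.000000, Gamma_vuu = 0.000000, Gamma_vuv = -0.685357, Gamma_vvv = 0.000000
  tau = 0.250000: gamma = (-0.125000, -0.333333), gamma' = (0.000000, 0.666667); Gamma_uuu = 0.000000, Gamma_uuv = 0.421001, Gamma_uvv = 0.000000, Gamma_vuu = 0.000000, Gamma_vuv = -0.640273, Gamma_vvv = 0.000000
  tau = 0.375000: gamma = (-0.125000, -0.250000), gamma' = (0.000000, 0.666667); Gamma_uuu = 0.000000, Gamma_uuv = 0.440766, Gamma_uvv = 0.000000, Gamma_vuu = 0.000000, Gamma_vuv = -0.595851, Gamma_vvv = 0.000000
  tau = 0.500000: gamma = (-0.125000, -0.166667), gamma' = (0.000000, 0.666667); Gamma_uuu = 0.000000, Gamma_uuv = 0.454498, Gamma_uvv = 0.000000, Gamma_vuu = 0.000000, Gamma_vuv = -0.552972, Gamma_vvv = 0.000000
  tau = 0.625000: gamma = (-0.125000, -0.083333), gamma' = (0.000000, 0.666667); Gamma_uuu = 0.000000, Gamma_uuv = 0.463113, Gamma_uvv = 0.000000, Gamma_vuu = 0.000000, Gamma_vuv = -0.512231, Gamma_vvv = 0.000000
  tau = 0.750000: gamma = (-0.125000, 0.000000), gamma' = (0.000000, 0.666667); Gamma_uuu = 0.000000, Gamma_uuv = 0.467490, Gamma_uvv = 0.000000, Gamma_vuu = 0.000000, Gamma_vuv = -0.473983, Gamma_vvv = 0.000000
  tau = 0.875000: gamma = (-0.125000, 0.083333), gamma' = (0.000000, 0.666667); Gamma_uuu = 0.000000, Gamma_uuv = 0.468429, Gamma_uvv = 0.000000, Gamma_vuu = 0.000000, Gamma_vuv = -0.438402, Gamma_vvv = 0.000000
  tau = 1.000000: gamma = (-0.125000, 0.166667), gamma' = (0.000000, 0.666667); Gamma_uuu = 0.000000, Gamma_uuv = 0.466631, Gamma_uvv = 0.000000, Gamma_vuu = 0.000000, Gamma_vuv = -0.405524, Gamma_vvv = 0.000000
step 0: V^u = 1.0000, V^v = -1.0000
step 1: k1 = (-0.239967, 0.486599), k2 = (-0.254991, 0.443199), k3 = (-0.254498, 0.442341), k4 = (-0.262810, 0.399691); V <- V + (h/6)(k1 + 2k2 + 2k3 + k4): V^u = 0.9366, V^v = -0.8893
step 2: k1 = (-0.262871, 0.399784), k2 = (-0.265557, 0.358994), k3 = (-0.265459, 0.358861), k4 = (-0.263678, 0.320808); V <- V + (h/6)(k1 + 2k2 + 2k3 + k4): V^u = 0.8704, V^v = -0.7994
step 3: k1 = (-0.263731, 0.320872), k2 = (-0.258552, 0.285974), k3 = (-0.258752, 0.286195), k4 = (-0.251109, 0.254597); V <- V + (h/6)(k1 + 2k2 + 2k3 + k4): V^u = 0.8058, V^v = -0.7278
step 4: k1 = (-0.251149, 0.254637), k2 = (-0.241850, 0.226347), k3 = (-0.242213, 0.226686), k4 = (-0.231850, 0.201489); V <- V + (h/6)(k1 + 2k2 + 2k3 + k4): V^u = 0.7454, V^v = -0.6710


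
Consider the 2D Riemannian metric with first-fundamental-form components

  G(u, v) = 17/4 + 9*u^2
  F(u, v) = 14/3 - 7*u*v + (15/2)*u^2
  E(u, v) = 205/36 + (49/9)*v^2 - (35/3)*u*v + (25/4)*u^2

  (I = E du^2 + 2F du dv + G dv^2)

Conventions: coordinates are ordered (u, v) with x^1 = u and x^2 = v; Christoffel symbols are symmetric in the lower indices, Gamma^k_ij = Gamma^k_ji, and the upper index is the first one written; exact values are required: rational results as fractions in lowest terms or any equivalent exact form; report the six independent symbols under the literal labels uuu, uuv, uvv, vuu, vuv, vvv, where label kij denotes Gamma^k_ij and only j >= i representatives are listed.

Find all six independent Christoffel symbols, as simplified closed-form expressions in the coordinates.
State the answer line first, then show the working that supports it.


Answer: Gamma_uuu = (-43200*u^3 + 80640*u^2*v - 37632*u*v^2 - 30525*u + 14378*v)/(3375*u^2 + 6804*u*v + 9996*v^2 + 1047), Gamma_uuv = (-17280*u^3 + 16128*u^2*v - 9618*u + 3332*v)/(1125*u^2 + 2268*u*v + 3332*v^2 + 349), Gamma_uvv = (-20736*u^3 - 9792*u)/(1125*u^2 + 2268*u*v + 3332*v^2 + 349), Gamma_vuu = (108000*u^3 - 302400*u^2*v + 282240*u*v^2 + 115950*u - 87808*v^3 - 56560*v)/(10125*u^2 + 20412*u*v + 29988*v^2 + 3141), Gamma_vuv = (43200*u^3 - 80640*u^2*v + 37632*u*v^2 + 33900*u - 10976*v)/(3375*u^2 + 6804*u*v + 9996*v^2 + 1047), Gamma_vvv = (17280*u^3 - 16128*u^2*v + 10752*u)/(1125*u^2 + 2268*u*v + 3332*v^2 + 349)

E = 205/36 + (49/9)*v^2 - (35/3)*u*v + (25/4)*u^2; F = 14/3 - 7*u*v + (15/2)*u^2; G = 17/4 + 9*u^2
Gamma^k_ij = (1/2) g^{kl} (d_i g_jl + d_j g_il - d_l g_ij), with g^inv = (1/(EG-F^2)) [[G, -F], [-F, E]]
first partials: E_u = -(35/3)*v + (25/2)*u, E_v = (98/9)*v - (35/3)*u, F_u = -7*v + 15*u, F_v = -7*u, G_u = 18*u, G_v = 0
D = EG - F^2 = 349/144 + (833/36)*v^2 + (63/4)*u*v + (125/16)*u^2
expanded: Gamma^u_uu = (G E_u - 2F F_u + F E_v)/(2D), Gamma^u_uv = (G E_v - F G_u)/(2D), Gamma^u_vv = (2G F_v - G G_u - F G_v)/(2D), Gamma^v_uu = (2E F_u - E E_v - F E_u)/(2D), Gamma^v_uv = (E G_u - F E_v)/(2D), Gamma^v_vv = (E G_v - 2F F_v + F G_u)/(2D); substitute and cancel common factors


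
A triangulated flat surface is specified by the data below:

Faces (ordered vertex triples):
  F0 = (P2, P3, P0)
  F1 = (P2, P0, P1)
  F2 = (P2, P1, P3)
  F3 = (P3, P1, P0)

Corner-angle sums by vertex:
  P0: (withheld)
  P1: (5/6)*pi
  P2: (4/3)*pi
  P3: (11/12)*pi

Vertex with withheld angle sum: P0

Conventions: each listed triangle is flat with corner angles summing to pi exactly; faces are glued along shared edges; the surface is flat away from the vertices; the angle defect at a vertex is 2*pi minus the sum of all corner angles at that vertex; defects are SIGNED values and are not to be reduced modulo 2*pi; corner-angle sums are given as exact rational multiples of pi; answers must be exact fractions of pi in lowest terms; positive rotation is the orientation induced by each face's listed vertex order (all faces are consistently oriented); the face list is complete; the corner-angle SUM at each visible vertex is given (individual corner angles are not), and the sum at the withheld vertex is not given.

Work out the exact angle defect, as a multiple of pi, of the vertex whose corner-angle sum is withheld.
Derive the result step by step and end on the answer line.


V = 4, E = 6, F = 4; chi = V - E + F = 2
Gauss-Bonnet: total defect = 2*pi*chi = 4*pi; visible defects sum to (35/12)*pi

Answer: defect(P0) = (13/12)*pi


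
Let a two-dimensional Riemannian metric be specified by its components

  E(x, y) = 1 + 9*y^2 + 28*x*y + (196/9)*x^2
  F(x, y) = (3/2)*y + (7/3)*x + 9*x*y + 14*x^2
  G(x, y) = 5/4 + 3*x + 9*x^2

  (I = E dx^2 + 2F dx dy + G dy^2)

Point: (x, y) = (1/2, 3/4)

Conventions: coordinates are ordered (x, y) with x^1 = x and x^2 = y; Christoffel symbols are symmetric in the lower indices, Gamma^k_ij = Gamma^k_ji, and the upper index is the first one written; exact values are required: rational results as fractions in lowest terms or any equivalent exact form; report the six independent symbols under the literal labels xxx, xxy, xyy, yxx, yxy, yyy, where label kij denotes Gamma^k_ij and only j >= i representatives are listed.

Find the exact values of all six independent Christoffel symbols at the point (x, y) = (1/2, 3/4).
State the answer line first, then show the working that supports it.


Answer: Gamma_xxx = 88/107, Gamma_xxy = 396/749, Gamma_xyy = 0, Gamma_yxx = 192/535, Gamma_yxy = 864/3745, Gamma_yyy = 0

E = 3169/144, F = 55/6, G = 5 at the point
E_x = 385/9, E_y = 55/2, F_x = 277/12, F_y = 6, G_x = 12, G_y = 0
EG - F^2 = 3745/144;  g^inv = (144/3745) * [[5, -55/6], [-55/6, 3169/144]]
first-kind symbols [ij,l] = (1/2)(d_i g_jl + d_j g_il - d_l g_ij): [xx,x] = E_x/2 = 385/18, [xx,y] = F_x - E_y/2 = 28/3, [xy,x] = E_y/2 = 55/4, [xy,y] = G_x/2 = 6, [yy,x] = F_y - G_x/2 = 0, [yy,y] = G_y/2 = 0
Gamma^x_ij = (G*[ij,x] - F*[ij,y])/(EG - F^2), Gamma^y_ij = (E*[ij,y] - F*[ij,x])/(EG - F^2)


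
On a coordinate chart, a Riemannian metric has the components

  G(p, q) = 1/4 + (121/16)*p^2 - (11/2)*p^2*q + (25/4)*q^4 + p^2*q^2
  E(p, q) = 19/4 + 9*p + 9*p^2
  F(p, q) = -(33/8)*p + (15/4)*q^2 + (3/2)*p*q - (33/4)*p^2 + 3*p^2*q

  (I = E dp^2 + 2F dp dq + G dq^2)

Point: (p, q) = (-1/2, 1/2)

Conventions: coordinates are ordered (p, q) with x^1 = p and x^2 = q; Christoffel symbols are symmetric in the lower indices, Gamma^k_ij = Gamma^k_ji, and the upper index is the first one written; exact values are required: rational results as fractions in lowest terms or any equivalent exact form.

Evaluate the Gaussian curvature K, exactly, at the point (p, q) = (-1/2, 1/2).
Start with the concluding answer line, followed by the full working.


Answer: K = 25536/198005

E = 5/2, F = 15/16, G = 61/32, EG - F^2 = 995/256 at the point
E_p = 0, E_q = 0, F_p = 27/8, F_q = 15/4, G_p = -81/16, G_q = 2
E_qq = 0, F_pq = -3/2, G_pp = 81/8
Evaluate Brioschi's two determinant matrices M1, M2 and divide by (EG - F^2)^2.
M1 = [[-E_qq/2 + F_pq - G_pp/2, E_p/2, F_p - E_q/2], [F_q - G_p/2, E, F], [G_q/2, F, G]] = [[-105/16, 0, 27/8], [201/32, 5/2, 15/16], [1, 15/16, 61/32]]; det M1 = -28815/2048
M2 = [[0, E_q/2, G_p/2], [E_q/2, E, F], [G_p/2, F, G]] = [[0, 0, -81/32], [0, 5/2, 15/16], [-81/32, 15/16, 61/32]]; det M2 = -32805/2048
det M1 - det M2 = 1995/1024; K = 1995/1024 / (995/256)^2 = 25536/198005


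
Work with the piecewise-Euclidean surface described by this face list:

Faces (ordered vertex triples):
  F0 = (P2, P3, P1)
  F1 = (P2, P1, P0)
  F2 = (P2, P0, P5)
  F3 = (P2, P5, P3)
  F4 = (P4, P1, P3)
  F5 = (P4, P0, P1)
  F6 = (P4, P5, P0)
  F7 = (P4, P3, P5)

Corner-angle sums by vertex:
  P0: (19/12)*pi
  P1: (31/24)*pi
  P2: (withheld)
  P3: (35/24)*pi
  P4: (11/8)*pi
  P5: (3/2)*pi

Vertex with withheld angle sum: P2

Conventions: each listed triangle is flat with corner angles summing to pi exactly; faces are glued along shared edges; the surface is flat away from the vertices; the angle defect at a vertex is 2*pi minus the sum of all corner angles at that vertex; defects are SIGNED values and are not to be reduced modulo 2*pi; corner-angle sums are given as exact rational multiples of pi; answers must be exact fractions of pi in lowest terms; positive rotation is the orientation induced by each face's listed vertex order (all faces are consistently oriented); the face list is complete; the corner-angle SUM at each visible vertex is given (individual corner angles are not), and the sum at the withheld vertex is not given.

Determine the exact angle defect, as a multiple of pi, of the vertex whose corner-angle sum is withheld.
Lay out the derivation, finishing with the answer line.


V = 6, E = 12, F = 8; chi = V - E + F = 2
Gauss-Bonnet: total defect = 2*pi*chi = 4*pi; visible defects sum to (67/24)*pi

Answer: defect(P2) = (29/24)*pi


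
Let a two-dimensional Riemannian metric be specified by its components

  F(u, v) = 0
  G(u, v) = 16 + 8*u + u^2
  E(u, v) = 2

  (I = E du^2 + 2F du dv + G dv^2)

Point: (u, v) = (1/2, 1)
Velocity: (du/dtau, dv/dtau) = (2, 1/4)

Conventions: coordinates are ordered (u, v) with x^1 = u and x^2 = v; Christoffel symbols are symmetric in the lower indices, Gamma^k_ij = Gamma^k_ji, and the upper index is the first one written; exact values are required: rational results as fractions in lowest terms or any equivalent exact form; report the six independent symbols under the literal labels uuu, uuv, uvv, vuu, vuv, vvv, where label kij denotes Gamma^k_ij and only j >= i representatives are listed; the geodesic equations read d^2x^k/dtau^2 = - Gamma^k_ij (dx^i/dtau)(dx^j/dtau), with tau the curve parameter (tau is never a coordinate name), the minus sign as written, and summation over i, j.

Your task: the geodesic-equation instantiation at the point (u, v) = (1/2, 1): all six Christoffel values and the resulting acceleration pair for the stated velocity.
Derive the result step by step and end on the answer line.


E = 2, F = 0, G = 81/4 at the point
E_u = 0, E_v = 0, F_u = 0, F_v = 0, G_u = 9, G_v = 0
EG - F^2 = 81/2;  g^inv = (2/81) * [[81/4, 0], [0, 2]]
first-kind symbols [ij,l] = (1/2)(d_i g_jl + d_j g_il - d_l g_ij): [uu,u] = E_u/2 = 0, [uu,v] = F_u - E_v/2 = 0, [uv,u] = E_v/2 = 0, [uv,v] = G_u/2 = 9/2, [vv,u] = F_v - G_u/2 = -9/2, [vv,v] = G_v/2 = 0
Gamma^u_ij = (G*[ij,u] - F*[ij,v])/(EG - F^2), Gamma^v_ij = (E*[ij,v] - F*[ij,u])/(EG - F^2)
Gamma_uuu = 0, Gamma_uuv = 0, Gamma_uvv = -9/4, Gamma_vuu = 0, Gamma_vuv = 2/9, Gamma_vvv = 0
d^2u/dtau^2 = -(Gamma_uuu*(2)^2 + 2*Gamma_uuv*(2)*(1/4) + Gamma_uvv*(1/4)^2) = 9/64
d^2v/dtau^2 = -(Gamma_vuu*(2)^2 + 2*Gamma_vuv*(2)*(1/4) + Gamma_vvv*(1/4)^2) = -2/9

Answer: Gamma_uuu = 0, Gamma_uuv = 0, Gamma_uvv = -9/4, Gamma_vuu = 0, Gamma_vuv = 2/9, Gamma_vvv = 0; accelerations (d^2u/dtau^2, d^2v/dtau^2) = (9/64, -2/9)


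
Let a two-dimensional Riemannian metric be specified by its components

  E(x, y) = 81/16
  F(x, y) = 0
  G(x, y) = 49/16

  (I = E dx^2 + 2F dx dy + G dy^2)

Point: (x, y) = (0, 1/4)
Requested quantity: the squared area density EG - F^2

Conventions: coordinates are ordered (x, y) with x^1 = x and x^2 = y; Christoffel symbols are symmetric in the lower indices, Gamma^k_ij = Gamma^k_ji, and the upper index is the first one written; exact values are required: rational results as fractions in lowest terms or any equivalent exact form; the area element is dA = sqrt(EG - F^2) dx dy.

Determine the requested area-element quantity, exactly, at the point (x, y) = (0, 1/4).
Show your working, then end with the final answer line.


E = 81/16, F = 0, G = 49/16; EG - F^2 = 3969/256

Answer: EG - F^2 = 3969/256


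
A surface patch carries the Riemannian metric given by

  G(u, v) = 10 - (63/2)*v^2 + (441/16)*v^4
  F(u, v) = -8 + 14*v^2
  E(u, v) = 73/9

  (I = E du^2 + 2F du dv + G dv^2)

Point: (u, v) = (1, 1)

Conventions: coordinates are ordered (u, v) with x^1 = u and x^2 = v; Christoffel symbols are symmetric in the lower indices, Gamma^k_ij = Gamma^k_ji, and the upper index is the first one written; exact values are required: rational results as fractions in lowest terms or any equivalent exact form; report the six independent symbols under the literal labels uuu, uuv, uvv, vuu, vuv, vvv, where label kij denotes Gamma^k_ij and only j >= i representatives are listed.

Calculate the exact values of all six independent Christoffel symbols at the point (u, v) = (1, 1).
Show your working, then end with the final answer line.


E = 73/9, F = 6, G = 97/16 at the point
E_u = 0, E_v = 0, F_u = 0, F_v = 28, G_u = 0, G_v = 189/4
EG - F^2 = 1897/144;  g^inv = (144/1897) * [[97/16, -6], [-6, 73/9]]
first-kind symbols [ij,l] = (1/2)(d_i g_jl + d_j g_il - d_l g_ij): [uu,u] = E_u/2 = 0, [uu,v] = F_u - E_v/2 = 0, [uv,u] = E_v/2 = 0, [uv,v] = G_u/2 = 0, [vv,u] = F_v - G_u/2 = 28, [vv,v] = G_v/2 = 189/8
Gamma^u_ij = (G*[ij,u] - F*[ij,v])/(EG - F^2), Gamma^v_ij = (E*[ij,v] - F*[ij,u])/(EG - F^2)

Answer: Gamma_uuu = 0, Gamma_uuv = 0, Gamma_uvv = 576/271, Gamma_vuu = 0, Gamma_vuv = 0, Gamma_vvv = 486/271


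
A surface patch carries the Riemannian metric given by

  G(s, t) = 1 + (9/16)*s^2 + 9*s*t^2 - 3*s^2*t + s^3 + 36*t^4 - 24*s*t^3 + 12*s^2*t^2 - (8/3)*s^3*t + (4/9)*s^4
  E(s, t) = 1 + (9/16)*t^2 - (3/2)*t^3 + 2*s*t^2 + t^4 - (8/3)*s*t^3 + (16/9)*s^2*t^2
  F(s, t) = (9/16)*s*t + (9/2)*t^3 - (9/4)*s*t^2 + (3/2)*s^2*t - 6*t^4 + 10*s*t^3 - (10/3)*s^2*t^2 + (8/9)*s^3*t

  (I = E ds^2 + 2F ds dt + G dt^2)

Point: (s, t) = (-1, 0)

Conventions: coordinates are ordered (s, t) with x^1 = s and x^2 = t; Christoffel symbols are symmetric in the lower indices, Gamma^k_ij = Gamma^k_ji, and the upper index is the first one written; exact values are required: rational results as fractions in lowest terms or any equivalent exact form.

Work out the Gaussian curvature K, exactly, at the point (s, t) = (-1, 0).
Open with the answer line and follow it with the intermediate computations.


Answer: K = -7056/21025

E = 1, F = 0, G = 145/144, EG - F^2 = 145/144 at the point
E_s = 0, E_t = 0, F_s = 0, F_t = 7/144, G_s = 7/72, G_t = -1/3
E_tt = 49/72, F_st = 11/48, G_ss = 11/24
Evaluate Brioschi's two determinant matrices M1, M2 and divide by (EG - F^2)^2.
M1 = [[-E_tt/2 + F_st - G_ss/2, E_s/2, F_s - E_t/2], [F_t - G_s/2, E, F], [G_t/2, F, G]] = [[-49/144, 0, 0], [0, 1, 0], [-1/6, 0, 145/144]]; det M1 = -7105/20736
M2 = [[0, E_t/2, G_s/2], [E_t/2, E, F], [G_s/2, F, G]] = [[0, 0, 7/144], [0, 1, 0], [7/144, 0, 145/144]]; det M2 = -49/20736
det M1 - det M2 = -49/144; K = -49/144 / (145/144)^2 = -7056/21025


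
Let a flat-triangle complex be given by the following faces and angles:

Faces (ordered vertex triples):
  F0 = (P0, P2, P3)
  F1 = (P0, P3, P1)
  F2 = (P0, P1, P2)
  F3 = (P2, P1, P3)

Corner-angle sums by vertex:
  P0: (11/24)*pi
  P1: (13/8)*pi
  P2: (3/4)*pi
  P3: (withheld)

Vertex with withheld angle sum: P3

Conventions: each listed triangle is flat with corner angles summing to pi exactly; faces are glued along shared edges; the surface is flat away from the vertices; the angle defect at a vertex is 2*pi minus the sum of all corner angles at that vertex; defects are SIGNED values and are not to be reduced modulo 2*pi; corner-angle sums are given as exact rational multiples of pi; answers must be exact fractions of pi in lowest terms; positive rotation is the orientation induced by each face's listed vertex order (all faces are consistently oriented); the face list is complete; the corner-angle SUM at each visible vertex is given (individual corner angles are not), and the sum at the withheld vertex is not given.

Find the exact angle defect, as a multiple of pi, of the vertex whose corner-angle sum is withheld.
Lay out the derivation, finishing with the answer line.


V = 4, E = 6, F = 4; chi = V - E + F = 2
Gauss-Bonnet: total defect = 2*pi*chi = 4*pi; visible defects sum to (19/6)*pi

Answer: defect(P3) = (5/6)*pi


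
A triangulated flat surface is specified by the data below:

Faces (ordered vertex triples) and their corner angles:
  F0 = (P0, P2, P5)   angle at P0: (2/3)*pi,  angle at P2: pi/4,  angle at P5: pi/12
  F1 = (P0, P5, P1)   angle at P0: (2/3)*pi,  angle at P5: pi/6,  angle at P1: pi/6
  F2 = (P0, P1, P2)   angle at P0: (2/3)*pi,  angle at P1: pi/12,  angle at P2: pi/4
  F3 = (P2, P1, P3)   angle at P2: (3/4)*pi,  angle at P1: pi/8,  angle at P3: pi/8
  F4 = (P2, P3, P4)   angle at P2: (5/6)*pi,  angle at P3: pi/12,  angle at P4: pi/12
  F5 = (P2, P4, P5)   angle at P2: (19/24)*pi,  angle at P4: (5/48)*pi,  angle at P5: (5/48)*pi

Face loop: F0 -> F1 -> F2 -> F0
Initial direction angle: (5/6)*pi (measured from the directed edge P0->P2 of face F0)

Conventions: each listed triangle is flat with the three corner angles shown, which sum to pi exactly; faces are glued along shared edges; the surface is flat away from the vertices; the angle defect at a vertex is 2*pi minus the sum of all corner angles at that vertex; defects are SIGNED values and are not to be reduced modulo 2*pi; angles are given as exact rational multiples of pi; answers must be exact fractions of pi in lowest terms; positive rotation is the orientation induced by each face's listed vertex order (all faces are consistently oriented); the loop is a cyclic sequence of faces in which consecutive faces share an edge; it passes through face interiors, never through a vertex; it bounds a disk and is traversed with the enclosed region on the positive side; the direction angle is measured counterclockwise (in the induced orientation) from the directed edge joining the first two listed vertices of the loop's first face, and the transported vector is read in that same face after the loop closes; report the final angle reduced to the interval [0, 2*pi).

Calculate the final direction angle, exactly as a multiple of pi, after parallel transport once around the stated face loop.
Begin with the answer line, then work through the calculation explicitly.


Answer: final direction angle = (5/6)*pi

enclosed vertex P0: corner angles sum to 2*pi, defect = 2*pi - 2*pi = 0
transport around the loop rotates by the sum of enclosed defects; add to the initial angle mod 2*pi
final angle = (5/6)*pi + 0 = (5/6)*pi (mod 2*pi)


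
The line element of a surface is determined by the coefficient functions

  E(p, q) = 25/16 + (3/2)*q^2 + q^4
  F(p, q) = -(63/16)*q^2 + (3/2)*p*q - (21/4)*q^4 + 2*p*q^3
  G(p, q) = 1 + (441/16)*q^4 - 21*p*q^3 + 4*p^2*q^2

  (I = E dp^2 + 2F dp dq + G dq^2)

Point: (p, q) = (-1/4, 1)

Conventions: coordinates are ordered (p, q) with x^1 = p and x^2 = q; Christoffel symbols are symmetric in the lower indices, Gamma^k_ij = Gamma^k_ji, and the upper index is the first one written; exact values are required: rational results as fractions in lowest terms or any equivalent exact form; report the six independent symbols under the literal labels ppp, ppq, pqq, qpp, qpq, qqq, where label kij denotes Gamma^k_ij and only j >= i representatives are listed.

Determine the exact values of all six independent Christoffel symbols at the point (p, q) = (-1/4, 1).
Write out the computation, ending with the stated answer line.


E = 65/16, F = -161/16, G = 545/16 at the point
E_p = 0, E_q = 7, F_p = 7/2, F_q = -123/4, G_p = -23, G_q = 253/2
EG - F^2 = 297/8;  g^inv = (8/297) * [[545/16, 161/16], [161/16, 65/16]]
first-kind symbols [ij,l] = (1/2)(d_i g_jl + d_j g_il - d_l g_ij): [pp,p] = E_p/2 = 0, [pp,q] = F_p - E_q/2 = 0, [pq,p] = E_q/2 = 7/2, [pq,q] = G_p/2 = -23/2, [qq,p] = F_q - G_p/2 = -77/4, [qq,q] = G_q/2 = 253/4
Gamma^p_ij = (G*[ij,p] - F*[ij,q])/(EG - F^2), Gamma^q_ij = (E*[ij,q] - F*[ij,p])/(EG - F^2)

Answer: Gamma_ppp = 0, Gamma_ppq = 28/297, Gamma_pqq = -14/27, Gamma_qpp = 0, Gamma_qpq = -92/297, Gamma_qqq = 46/27


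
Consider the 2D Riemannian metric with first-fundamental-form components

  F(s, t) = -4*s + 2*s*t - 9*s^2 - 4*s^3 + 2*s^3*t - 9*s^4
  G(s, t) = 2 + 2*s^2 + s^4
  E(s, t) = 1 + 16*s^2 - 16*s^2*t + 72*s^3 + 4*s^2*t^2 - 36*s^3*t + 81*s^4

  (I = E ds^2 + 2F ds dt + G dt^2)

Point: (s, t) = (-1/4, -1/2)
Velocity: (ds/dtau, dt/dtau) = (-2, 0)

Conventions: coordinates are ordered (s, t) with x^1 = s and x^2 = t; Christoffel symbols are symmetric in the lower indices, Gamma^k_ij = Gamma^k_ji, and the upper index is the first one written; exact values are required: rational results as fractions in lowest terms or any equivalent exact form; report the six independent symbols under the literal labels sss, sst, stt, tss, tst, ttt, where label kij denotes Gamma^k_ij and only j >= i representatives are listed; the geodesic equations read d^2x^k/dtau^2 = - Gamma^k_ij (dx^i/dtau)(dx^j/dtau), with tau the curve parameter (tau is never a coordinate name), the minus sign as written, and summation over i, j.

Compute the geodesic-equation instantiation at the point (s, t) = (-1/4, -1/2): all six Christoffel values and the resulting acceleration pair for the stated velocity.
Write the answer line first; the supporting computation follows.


Answer: Gamma_sss = -44/333, Gamma_sst = -44/333, Gamma_stt = 0, Gamma_tss = -68/333, Gamma_tst = -68/333, Gamma_ttt = 0; accelerations (d^2s/dtau^2, d^2t/dtau^2) = (176/333, 272/333)

E = 377/256, F = 187/256, G = 545/256 at the point
E_s = -11/16, E_t = -11/16, F_s = -7/8, F_t = -17/32, G_s = -17/16, G_t = 0
EG - F^2 = 333/128;  g^inv = (128/333) * [[545/256, -187/256], [-187/256, 377/256]]
first-kind symbols [ij,l] = (1/2)(d_i g_jl + d_j g_il - d_l g_ij): [ss,s] = E_s/2 = -11/32, [ss,t] = F_s - E_t/2 = -17/32, [st,s] = E_t/2 = -11/32, [st,t] = G_s/2 = -17/32, [tt,s] = F_t - G_s/2 = 0, [tt,t] = G_t/2 = 0
Gamma^s_ij = (G*[ij,s] - F*[ij,t])/(EG - F^2), Gamma^t_ij = (E*[ij,t] - F*[ij,s])/(EG - F^2)
Gamma_sss = -44/333, Gamma_sst = -44/333, Gamma_stt = 0, Gamma_tss = -68/333, Gamma_tst = -68/333, Gamma_ttt = 0
d^2s/dtau^2 = -(Gamma_sss*(-2)^2 + 2*Gamma_sst*(-2)*(0) + Gamma_stt*(0)^2) = 176/333
d^2t/dtau^2 = -(Gamma_tss*(-2)^2 + 2*Gamma_tst*(-2)*(0) + Gamma_ttt*(0)^2) = 272/333


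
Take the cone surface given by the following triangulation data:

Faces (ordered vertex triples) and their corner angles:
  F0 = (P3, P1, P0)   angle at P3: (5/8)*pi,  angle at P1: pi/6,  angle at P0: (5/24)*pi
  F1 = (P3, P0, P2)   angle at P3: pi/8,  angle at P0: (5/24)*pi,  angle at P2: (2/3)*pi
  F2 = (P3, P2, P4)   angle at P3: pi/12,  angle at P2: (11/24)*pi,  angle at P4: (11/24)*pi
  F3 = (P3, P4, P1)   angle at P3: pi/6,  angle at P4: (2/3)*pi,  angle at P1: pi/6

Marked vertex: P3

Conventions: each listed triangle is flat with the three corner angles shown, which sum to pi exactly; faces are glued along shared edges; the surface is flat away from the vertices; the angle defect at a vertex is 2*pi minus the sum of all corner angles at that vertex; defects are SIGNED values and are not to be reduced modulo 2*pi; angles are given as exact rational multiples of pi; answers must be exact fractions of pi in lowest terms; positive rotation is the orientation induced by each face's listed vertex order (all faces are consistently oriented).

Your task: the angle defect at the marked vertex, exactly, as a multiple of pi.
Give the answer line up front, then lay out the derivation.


Answer: defect(P3) = pi

Sum of corner angles at P3: pi
defect = 2*pi - pi


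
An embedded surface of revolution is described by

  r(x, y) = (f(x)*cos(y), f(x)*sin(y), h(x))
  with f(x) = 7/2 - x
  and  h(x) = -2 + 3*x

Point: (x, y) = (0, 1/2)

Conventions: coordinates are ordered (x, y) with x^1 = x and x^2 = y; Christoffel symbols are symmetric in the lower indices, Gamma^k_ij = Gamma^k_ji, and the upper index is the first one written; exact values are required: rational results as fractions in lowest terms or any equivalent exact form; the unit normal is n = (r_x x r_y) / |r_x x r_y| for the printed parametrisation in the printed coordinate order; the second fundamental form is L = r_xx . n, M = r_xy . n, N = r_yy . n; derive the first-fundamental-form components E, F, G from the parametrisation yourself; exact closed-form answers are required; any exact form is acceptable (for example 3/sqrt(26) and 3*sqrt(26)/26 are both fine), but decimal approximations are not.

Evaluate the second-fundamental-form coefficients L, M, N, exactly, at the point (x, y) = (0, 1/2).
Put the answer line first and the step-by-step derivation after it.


Answer: L = 0, M = 0, N = 21*sqrt(10)/20

f = 7/2, f' = -1, f'' = 0, h' = 3, h'' = 0
E = 10, F = 0, G = 49/4; answer radicand W^2 = 10
unnormalised second-form numerators: l = 0, m = 0, n = 21/2; L = l/sqrt(10), and similarly M = m/sqrt(W^2), N = n/sqrt(W^2)
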